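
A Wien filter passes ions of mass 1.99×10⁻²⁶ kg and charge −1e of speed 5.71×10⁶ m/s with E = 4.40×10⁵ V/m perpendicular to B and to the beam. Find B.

Balance of forces in the selector: qE = qvB ⇒ B = E/v.
B = 4.40×10⁵/5.71×10⁶ = 0.0771 T.

B = 0.0771 T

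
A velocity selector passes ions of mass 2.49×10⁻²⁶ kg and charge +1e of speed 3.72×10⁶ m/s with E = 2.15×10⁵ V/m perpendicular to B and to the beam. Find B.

Balance of forces in the selector: qE = qvB ⇒ B = E/v.
B = 2.15×10⁵/3.72×10⁶ = 0.0578 T.

B = 0.0578 T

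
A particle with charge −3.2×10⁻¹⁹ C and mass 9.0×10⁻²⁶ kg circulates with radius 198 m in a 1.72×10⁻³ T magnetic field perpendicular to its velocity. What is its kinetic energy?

KE ≈ 6.60×10⁻¹⁴ J

v = |q|Br/m, then KE = ½mv² = (qBr)²/(2m).
v = (3.2×10⁻¹⁹)(1.72×10⁻³)(198)/9.0×10⁻²⁶ ≈ 1.211×10⁶ m/s.
KE = ½(9.0×10⁻²⁶)(1.211×10⁶)² ≈ 6.60×10⁻¹⁴ J.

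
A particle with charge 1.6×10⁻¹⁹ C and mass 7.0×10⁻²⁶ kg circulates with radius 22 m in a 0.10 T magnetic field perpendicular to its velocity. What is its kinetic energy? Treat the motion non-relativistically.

v = |q|Br/m, then KE = ½mv² = (qBr)²/(2m).
v = (1.6×10⁻¹⁹)(0.10)(22)/7.0×10⁻²⁶ ≈ 5.029×10⁶ m/s.
KE = ½(7.0×10⁻²⁶)(5.029×10⁶)² ≈ 8.9×10⁻¹³ J = 5.5×10⁶ eV.

KE ≈ 5.5×10⁶ eV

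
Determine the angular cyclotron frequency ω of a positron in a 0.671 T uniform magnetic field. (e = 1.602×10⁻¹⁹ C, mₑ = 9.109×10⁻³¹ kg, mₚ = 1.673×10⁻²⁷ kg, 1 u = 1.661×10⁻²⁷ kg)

ω = |q|B/m.
ω = (1.602×10⁻¹⁹)(0.671)/9.109×10⁻³¹ ≈ 1.18×10¹¹ rad/s.

ω ≈ 1.18×10¹¹ rad/s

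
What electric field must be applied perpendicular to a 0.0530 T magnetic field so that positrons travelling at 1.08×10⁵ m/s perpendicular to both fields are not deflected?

E = 5720 V/m

For straight-line motion qE = qvB, so E = vB.
E = 1.08×10⁵ × 0.0530 = 5720 V/m.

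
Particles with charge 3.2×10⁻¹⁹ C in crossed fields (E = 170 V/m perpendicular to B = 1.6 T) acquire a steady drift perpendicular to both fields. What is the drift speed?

The E×B drift speed is v_d = E/B.
v_d = 170/1.6 = 110 m/s.

v_d ≈ 110 m/s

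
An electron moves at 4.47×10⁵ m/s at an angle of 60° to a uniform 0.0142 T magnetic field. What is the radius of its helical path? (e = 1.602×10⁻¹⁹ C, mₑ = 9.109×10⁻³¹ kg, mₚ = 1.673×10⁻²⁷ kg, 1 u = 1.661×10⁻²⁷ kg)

r ≈ 1.55×10⁻⁴ m

v⊥ = v sinθ = 4.47×10⁵·sin60° ≈ 3.871×10⁵ m/s.
r = m v⊥/(|q|B) = (9.109×10⁻³¹)(3.871×10⁵)/((1.602×10⁻¹⁹)(0.0142)) ≈ 1.55×10⁻⁴ m.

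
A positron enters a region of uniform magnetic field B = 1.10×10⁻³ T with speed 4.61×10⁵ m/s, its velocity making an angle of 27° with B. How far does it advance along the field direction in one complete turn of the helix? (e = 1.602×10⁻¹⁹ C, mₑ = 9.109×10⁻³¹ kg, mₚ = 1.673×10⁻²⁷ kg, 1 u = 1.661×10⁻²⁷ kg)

v∥ = v cosθ = 4.61×10⁵·cos27° ≈ 4.108×10⁵ m/s.
T = 2πm/(|q|B) = 2π(9.109×10⁻³¹)/((1.602×10⁻¹⁹)(1.10×10⁻³)) ≈ 3.248×10⁻⁸ s.
pitch = v∥ T = (4.108×10⁵)(3.248×10⁻⁸) ≈ 0.0133 m.

p ≈ 0.0133 m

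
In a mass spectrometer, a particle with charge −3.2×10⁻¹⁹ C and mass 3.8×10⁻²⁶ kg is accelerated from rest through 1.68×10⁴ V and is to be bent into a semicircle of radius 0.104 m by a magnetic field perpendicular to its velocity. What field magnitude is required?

B ≈ 0.607 T

v = √(2|q|V/m) = √(2·3.2×10⁻¹⁹·1.68×10⁴/3.8×10⁻²⁶) ≈ 5.319×10⁵ m/s.
B = mv/(|q|r) = (3.8×10⁻²⁶)(5.319×10⁵)/((3.2×10⁻¹⁹)(0.104)) ≈ 0.607 T.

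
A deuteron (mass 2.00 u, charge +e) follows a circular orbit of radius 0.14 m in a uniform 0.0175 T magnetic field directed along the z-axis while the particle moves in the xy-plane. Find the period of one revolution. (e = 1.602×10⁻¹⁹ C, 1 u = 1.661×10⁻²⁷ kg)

T ≈ 7.45×10⁻⁶ s

The cyclotron period depends only on m, q, B: T = 2πm/(|q|B).
T = 2π(3.322×10⁻²⁷)/((1.602×10⁻¹⁹)(0.0175)) ≈ 7.45×10⁻⁶ s.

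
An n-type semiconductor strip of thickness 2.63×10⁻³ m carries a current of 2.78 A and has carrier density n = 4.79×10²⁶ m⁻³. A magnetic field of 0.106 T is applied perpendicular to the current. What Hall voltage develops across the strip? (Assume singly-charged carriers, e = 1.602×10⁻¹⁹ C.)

V_H = IB/(n e t).
V_H = (2.78)(0.106)/((4.79×10²⁶)(1.602×10⁻¹⁹)(2.63×10⁻³)) ≈ 1.46×10⁻⁶ V.

V_H ≈ 1.46×10⁻⁶ V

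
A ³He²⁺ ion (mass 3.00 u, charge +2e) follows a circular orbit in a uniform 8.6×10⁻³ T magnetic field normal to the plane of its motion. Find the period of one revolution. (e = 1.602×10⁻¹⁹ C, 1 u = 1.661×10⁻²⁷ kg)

The cyclotron period depends only on m, q, B: T = 2πm/(|q|B).
T = 2π(4.983×10⁻²⁷)/((3.204×10⁻¹⁹)(8.6×10⁻³)) ≈ 1.1×10⁻⁵ s.

T ≈ 1.1×10⁻⁵ s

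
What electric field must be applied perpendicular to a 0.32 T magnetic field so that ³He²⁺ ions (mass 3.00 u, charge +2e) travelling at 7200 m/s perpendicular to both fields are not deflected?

For straight-line motion qE = qvB, so E = vB.
E = 7200 × 0.32 = 2300 V/m.

E = 2300 V/m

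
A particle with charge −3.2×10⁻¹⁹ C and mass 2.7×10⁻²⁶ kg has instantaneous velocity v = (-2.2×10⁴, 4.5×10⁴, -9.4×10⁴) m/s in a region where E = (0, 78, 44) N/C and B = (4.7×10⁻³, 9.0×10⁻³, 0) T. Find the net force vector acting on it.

v×B = (846, -442, -410) N/C.
E + v×B = (846, -364, -366) N/C.
F = q(E + v×B) = (−3.2×10⁻¹⁹ C)·(846, -364, -366) = (-2.71×10⁻¹⁶, 1.16×10⁻¹⁶, 1.17×10⁻¹⁶) N.

F ≈ (-2.71×10⁻¹⁶, 1.16×10⁻¹⁶, 1.17×10⁻¹⁶) N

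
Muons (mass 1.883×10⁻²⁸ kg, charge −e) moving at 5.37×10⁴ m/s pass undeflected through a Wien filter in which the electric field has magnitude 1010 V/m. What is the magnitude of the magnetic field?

Balance of forces in the selector: qE = qvB ⇒ B = E/v.
B = 1010/5.37×10⁴ = 0.0188 T.

B = 0.0188 T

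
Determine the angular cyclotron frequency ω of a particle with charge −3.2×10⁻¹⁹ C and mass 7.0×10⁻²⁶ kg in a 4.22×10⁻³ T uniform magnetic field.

ω ≈ 1.93×10⁴ rad/s

ω = |q|B/m.
ω = (3.2×10⁻¹⁹)(4.22×10⁻³)/7.0×10⁻²⁶ ≈ 1.93×10⁴ rad/s.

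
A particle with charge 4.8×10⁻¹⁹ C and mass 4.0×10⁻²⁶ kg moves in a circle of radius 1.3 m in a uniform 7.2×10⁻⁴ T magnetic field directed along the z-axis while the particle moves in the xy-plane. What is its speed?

From |q|vB = mv²/r, v = |q|Br/m.
v = (4.8×10⁻¹⁹)(7.2×10⁻⁴)(1.3)/4.0×10⁻²⁶ ≈ 1.1×10⁴ m/s.

v ≈ 1.1×10⁴ m/s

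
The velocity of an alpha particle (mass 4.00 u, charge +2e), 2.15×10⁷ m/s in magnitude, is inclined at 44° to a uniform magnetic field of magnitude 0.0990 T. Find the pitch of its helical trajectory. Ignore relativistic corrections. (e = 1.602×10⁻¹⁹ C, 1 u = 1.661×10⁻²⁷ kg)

p ≈ 20.4 m

v∥ = v cosθ = 2.15×10⁷·cos44° ≈ 1.547×10⁷ m/s.
T = 2πm/(|q|B) = 2π(6.644×10⁻²⁷)/((3.204×10⁻¹⁹)(0.0990)) ≈ 1.316×10⁻⁶ s.
pitch = v∥ T = (1.547×10⁷)(1.316×10⁻⁶) ≈ 20.4 m.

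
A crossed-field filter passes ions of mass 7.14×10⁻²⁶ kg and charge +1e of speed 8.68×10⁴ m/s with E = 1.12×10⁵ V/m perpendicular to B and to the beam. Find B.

Balance of forces in the selector: qE = qvB ⇒ B = E/v.
B = 1.12×10⁵/8.68×10⁴ = 1.29 T.

B = 1.29 T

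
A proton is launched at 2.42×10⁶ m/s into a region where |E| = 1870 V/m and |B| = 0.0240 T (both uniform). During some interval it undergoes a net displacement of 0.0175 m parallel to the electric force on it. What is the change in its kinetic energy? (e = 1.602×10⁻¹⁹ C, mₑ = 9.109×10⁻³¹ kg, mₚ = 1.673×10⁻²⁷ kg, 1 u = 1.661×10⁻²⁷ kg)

ΔKE ≈ 5.24×10⁻¹⁸ J

The magnetic force is always ⟂ v and does no work; only the electric force changes KE.
ΔKE = F_E · d = |q|E d = (1.602×10⁻¹⁹)(1870)(0.0175) ≈ 5.24×10⁻¹⁸ J.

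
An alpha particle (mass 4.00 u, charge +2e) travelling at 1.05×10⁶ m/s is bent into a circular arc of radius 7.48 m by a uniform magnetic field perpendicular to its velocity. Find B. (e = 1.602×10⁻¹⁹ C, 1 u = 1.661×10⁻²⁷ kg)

From |q|vB = mv²/r, B = mv/(|q|r).
B = (6.644×10⁻²⁷)(1.05×10⁶)/((3.204×10⁻¹⁹)(7.48)) ≈ 2.91×10⁻³ T.

B ≈ 2.91×10⁻³ T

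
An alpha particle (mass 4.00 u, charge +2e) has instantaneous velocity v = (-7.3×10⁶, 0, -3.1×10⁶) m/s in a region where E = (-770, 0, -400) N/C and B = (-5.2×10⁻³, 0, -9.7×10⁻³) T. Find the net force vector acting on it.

F ≈ (-2.47×10⁻¹⁶, -1.75×10⁻¹⁴, -1.28×10⁻¹⁶) N

v×B = (0, -5.47×10⁴, 0) N/C.
E + v×B = (-770, -5.47×10⁴, -400) N/C.
F = q(E + v×B) = (3.204×10⁻¹⁹ C)·(-770, -5.47×10⁴, -400) = (-2.47×10⁻¹⁶, -1.75×10⁻¹⁴, -1.28×10⁻¹⁶) N.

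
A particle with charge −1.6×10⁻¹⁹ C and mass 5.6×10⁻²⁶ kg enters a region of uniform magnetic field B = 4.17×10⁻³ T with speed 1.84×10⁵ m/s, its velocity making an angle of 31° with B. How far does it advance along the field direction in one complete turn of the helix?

p ≈ 83.2 m

v∥ = v cosθ = 1.84×10⁵·cos31° ≈ 1.577×10⁵ m/s.
T = 2πm/(|q|B) = 2π(5.6×10⁻²⁶)/((1.6×10⁻¹⁹)(4.17×10⁻³)) ≈ 5.274×10⁻⁴ s.
pitch = v∥ T = (1.577×10⁵)(5.274×10⁻⁴) ≈ 83.2 m.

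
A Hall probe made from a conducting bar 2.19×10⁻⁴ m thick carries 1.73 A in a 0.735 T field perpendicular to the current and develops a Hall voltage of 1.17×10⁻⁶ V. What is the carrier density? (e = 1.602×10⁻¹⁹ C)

n ≈ 3.10×10²⁸ m⁻³

From V_H = IB/(n e t), n = IB/(V_H e t).
n = (1.73)(0.735)/((1.17×10⁻⁶)(1.602×10⁻¹⁹)(2.19×10⁻⁴)) ≈ 3.10×10²⁸ m⁻³.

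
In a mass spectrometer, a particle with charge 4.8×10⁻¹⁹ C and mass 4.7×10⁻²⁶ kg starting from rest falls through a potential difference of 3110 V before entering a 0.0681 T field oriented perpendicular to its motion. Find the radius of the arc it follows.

r ≈ 0.362 m

Acceleration: |q|V = ½mv² ⇒ v = √(2|q|V/m) = √(2·4.8×10⁻¹⁹·3110/4.7×10⁻²⁶) ≈ 2.520×10⁵ m/s.
In the field: r = mv/(|q|B) = (4.7×10⁻²⁶)(2.520×10⁵)/((4.8×10⁻¹⁹)(0.0681)) ≈ 0.362 m.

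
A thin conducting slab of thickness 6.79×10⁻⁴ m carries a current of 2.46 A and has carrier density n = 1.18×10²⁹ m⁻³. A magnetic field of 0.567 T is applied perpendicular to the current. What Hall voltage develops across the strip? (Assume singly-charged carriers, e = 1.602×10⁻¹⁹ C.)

V_H = IB/(n e t).
V_H = (2.46)(0.567)/((1.18×10²⁹)(1.602×10⁻¹⁹)(6.79×10⁻⁴)) ≈ 1.09×10⁻⁷ V.

V_H ≈ 1.09×10⁻⁷ V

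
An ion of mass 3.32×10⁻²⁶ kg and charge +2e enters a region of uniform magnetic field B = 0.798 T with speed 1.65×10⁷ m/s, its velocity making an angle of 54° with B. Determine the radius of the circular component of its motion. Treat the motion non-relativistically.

v⊥ = v sinθ = 1.65×10⁷·sin54° ≈ 1.335×10⁷ m/s.
r = m v⊥/(|q|B) = (3.32×10⁻²⁶)(1.335×10⁷)/((3.204×10⁻¹⁹)(0.798)) ≈ 1.73 m.

r ≈ 1.73 m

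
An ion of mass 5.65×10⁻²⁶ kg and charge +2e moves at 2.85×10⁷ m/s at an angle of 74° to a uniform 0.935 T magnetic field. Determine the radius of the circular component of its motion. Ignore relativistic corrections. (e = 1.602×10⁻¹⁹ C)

v⊥ = v sinθ = 2.85×10⁷·sin74° ≈ 2.740×10⁷ m/s.
r = m v⊥/(|q|B) = (5.65×10⁻²⁶)(2.740×10⁷)/((3.204×10⁻¹⁹)(0.935)) ≈ 5.17 m.

r ≈ 5.17 m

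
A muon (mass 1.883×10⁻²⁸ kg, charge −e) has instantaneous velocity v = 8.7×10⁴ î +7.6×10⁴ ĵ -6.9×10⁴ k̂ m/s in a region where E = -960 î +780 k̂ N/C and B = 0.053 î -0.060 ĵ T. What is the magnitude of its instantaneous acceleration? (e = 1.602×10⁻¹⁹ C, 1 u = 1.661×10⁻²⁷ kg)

|a| ≈ 8.97×10¹² m/s²

v×B = (-4140, -3660, -9250) N/C.
E + v×B = (-5100, -3660, -8470) N/C.
F = q(E + v×B) = (−1.602×10⁻¹⁹ C)·(-5100, -3660, -8470) = (8.17×10⁻¹⁶, 5.86×10⁻¹⁶, 1.36×10⁻¹⁵) N.
|a| = |F|/m = 1.689×10⁻¹⁵/1.883×10⁻²⁸ ≈ 8.97×10¹² m/s².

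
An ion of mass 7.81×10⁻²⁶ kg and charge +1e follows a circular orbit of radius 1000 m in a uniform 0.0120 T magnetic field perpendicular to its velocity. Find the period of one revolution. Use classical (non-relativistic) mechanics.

T ≈ 2.55×10⁻⁴ s

The cyclotron period depends only on m, q, B: T = 2πm/(|q|B).
T = 2π(7.81×10⁻²⁶)/((1.602×10⁻¹⁹)(0.0120)) ≈ 2.55×10⁻⁴ s.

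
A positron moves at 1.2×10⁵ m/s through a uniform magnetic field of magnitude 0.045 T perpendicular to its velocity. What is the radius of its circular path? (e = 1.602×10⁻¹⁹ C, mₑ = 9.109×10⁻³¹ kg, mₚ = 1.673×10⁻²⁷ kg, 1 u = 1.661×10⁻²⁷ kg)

r ≈ 1.5×10⁻⁵ m

The magnetic force provides the centripetal force: |q|vB = mv²/r.
r = mv/(|q|B) = (9.109×10⁻³¹)(1.2×10⁵)/((1.602×10⁻¹⁹)(0.045)) ≈ 1.5×10⁻⁵ m.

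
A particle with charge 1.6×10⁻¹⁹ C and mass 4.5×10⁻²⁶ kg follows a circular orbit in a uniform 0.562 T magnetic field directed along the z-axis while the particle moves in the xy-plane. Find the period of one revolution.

T ≈ 3.14×10⁻⁶ s

The cyclotron period depends only on m, q, B: T = 2πm/(|q|B).
T = 2π(4.5×10⁻²⁶)/((1.6×10⁻¹⁹)(0.562)) ≈ 3.14×10⁻⁶ s.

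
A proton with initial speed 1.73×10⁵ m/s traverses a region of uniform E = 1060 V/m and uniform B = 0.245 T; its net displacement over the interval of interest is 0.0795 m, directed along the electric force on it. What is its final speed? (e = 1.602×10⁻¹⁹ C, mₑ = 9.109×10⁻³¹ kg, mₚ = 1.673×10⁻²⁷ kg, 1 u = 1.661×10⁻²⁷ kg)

B does no work; ΔKE = |q|E d.
½mv_f² = ½mv₀² + |q|Ed = ½(1.673×10⁻²⁷)(1.73×10⁵)² + (1.602×10⁻¹⁹)(1060)(0.0795) ≈ 2.504×10⁻¹⁷ J + 1.350×10⁻¹⁷ J ≈ 3.854×10⁻¹⁷ J.
v_f = √(2·3.854×10⁻¹⁷/1.673×10⁻²⁷) ≈ 2.15×10⁵ m/s.

v_f ≈ 2.15×10⁵ m/s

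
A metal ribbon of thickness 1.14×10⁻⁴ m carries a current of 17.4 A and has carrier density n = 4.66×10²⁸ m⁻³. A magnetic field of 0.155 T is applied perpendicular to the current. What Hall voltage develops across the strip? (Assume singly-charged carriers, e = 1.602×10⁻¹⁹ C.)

V_H ≈ 3.17×10⁻⁶ V

V_H = IB/(n e t).
V_H = (17.4)(0.155)/((4.66×10²⁸)(1.602×10⁻¹⁹)(1.14×10⁻⁴)) ≈ 3.17×10⁻⁶ V.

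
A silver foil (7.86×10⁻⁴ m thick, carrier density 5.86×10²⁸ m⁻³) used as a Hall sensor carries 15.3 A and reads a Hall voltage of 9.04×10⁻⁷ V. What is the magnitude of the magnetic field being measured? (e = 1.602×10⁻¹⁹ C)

B ≈ 0.436 T

From V_H = IB/(n e t), B = V_H n e t / I.
B = (9.04×10⁻⁷)(5.86×10²⁸)(1.602×10⁻¹⁹)(7.86×10⁻⁴)/15.3 ≈ 0.436 T.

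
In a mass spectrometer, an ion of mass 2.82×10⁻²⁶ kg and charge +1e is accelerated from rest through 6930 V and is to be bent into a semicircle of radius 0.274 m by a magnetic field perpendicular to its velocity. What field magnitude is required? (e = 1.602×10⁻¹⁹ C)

B ≈ 0.180 T

v = √(2|q|V/m) = √(2·1.602×10⁻¹⁹·6930/2.82×10⁻²⁶) ≈ 2.806×10⁵ m/s.
B = mv/(|q|r) = (2.82×10⁻²⁶)(2.806×10⁵)/((1.602×10⁻¹⁹)(0.274)) ≈ 0.180 T.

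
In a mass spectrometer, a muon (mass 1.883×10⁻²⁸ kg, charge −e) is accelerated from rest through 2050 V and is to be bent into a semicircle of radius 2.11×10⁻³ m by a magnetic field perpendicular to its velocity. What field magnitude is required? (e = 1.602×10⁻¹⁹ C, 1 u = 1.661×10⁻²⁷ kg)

v = √(2|q|V/m) = √(2·1.602×10⁻¹⁹·2050/1.883×10⁻²⁸) ≈ 1.868×10⁶ m/s.
B = mv/(|q|r) = (1.883×10⁻²⁸)(1.868×10⁶)/((1.602×10⁻¹⁹)(2.11×10⁻³)) ≈ 1.04 T.

B ≈ 1.04 T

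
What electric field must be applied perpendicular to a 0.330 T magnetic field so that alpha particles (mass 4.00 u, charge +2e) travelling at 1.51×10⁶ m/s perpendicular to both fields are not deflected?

E = 4.98×10⁵ V/m

For straight-line motion qE = qvB, so E = vB.
E = 1.51×10⁶ × 0.330 = 4.98×10⁵ V/m.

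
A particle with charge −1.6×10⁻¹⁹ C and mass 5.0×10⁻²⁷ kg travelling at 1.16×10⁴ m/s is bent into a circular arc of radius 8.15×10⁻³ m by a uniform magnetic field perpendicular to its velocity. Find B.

B ≈ 0.0445 T

From |q|vB = mv²/r, B = mv/(|q|r).
B = (5.0×10⁻²⁷)(1.16×10⁴)/((1.6×10⁻¹⁹)(8.15×10⁻³)) ≈ 0.0445 T.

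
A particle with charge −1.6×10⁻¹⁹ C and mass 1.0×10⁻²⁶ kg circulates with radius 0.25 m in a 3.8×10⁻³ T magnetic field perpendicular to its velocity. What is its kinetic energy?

KE ≈ 7.2 eV

v = |q|Br/m, then KE = ½mv² = (qBr)²/(2m).
v = (1.6×10⁻¹⁹)(3.8×10⁻³)(0.25)/1.0×10⁻²⁶ ≈ 1.520×10⁴ m/s.
KE = ½(1.0×10⁻²⁶)(1.520×10⁴)² ≈ 1.2×10⁻¹⁸ J = 7.2 eV.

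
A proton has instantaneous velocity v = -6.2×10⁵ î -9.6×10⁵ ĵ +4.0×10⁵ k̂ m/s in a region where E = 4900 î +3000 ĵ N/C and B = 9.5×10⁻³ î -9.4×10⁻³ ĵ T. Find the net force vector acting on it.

F ≈ (1.39×10⁻¹⁵, 1.09×10⁻¹⁵, 2.39×10⁻¹⁵) N

v×B = (3760, 3800, 1.49×10⁴) N/C.
E + v×B = (8660, 6800, 1.49×10⁴) N/C.
F = q(E + v×B) = (1.602×10⁻¹⁹ C)·(8660, 6800, 1.49×10⁴) = (1.39×10⁻¹⁵, 1.09×10⁻¹⁵, 2.39×10⁻¹⁵) N.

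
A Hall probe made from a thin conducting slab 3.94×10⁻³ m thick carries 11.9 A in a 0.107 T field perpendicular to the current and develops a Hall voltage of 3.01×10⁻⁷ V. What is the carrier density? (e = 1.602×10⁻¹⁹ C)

From V_H = IB/(n e t), n = IB/(V_H e t).
n = (11.9)(0.107)/((3.01×10⁻⁷)(1.602×10⁻¹⁹)(3.94×10⁻³)) ≈ 6.70×10²⁷ m⁻³.

n ≈ 6.70×10²⁷ m⁻³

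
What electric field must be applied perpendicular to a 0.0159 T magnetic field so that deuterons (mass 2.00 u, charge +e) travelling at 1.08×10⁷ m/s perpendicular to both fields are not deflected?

For straight-line motion qE = qvB, so E = vB.
E = 1.08×10⁷ × 0.0159 = 1.72×10⁵ V/m.

E = 1.72×10⁵ V/m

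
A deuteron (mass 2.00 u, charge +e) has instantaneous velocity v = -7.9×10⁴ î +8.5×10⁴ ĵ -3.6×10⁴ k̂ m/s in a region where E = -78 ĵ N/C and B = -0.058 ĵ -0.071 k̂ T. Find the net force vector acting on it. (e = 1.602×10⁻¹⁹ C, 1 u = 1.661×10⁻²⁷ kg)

v×B = (-8120, -5610, 4580) N/C.
E + v×B = (-8120, -5690, 4580) N/C.
F = q(E + v×B) = (1.602×10⁻¹⁹ C)·(-8120, -5690, 4580) = (-1.30×10⁻¹⁵, -9.11×10⁻¹⁶, 7.34×10⁻¹⁶) N.

F ≈ (-1.30×10⁻¹⁵, -9.11×10⁻¹⁶, 7.34×10⁻¹⁶) N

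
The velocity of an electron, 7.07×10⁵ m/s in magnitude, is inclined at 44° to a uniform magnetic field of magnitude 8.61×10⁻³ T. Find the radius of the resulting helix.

v⊥ = v sinθ = 7.07×10⁵·sin44° ≈ 4.911×10⁵ m/s.
r = m v⊥/(|q|B) = (9.109×10⁻³¹)(4.911×10⁵)/((1.602×10⁻¹⁹)(8.61×10⁻³)) ≈ 3.24×10⁻⁴ m.

r ≈ 3.24×10⁻⁴ m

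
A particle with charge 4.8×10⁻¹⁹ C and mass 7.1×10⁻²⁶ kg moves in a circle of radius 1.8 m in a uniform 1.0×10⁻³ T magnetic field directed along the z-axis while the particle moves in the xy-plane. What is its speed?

v ≈ 1.2×10⁴ m/s

From |q|vB = mv²/r, v = |q|Br/m.
v = (4.8×10⁻¹⁹)(1.0×10⁻³)(1.8)/7.1×10⁻²⁶ ≈ 1.2×10⁴ m/s.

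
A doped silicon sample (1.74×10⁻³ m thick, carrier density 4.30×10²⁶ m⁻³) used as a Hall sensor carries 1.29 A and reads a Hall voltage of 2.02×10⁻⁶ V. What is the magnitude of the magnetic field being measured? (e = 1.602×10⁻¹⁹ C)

B ≈ 0.188 T

From V_H = IB/(n e t), B = V_H n e t / I.
B = (2.02×10⁻⁶)(4.30×10²⁶)(1.602×10⁻¹⁹)(1.74×10⁻³)/1.29 ≈ 0.188 T.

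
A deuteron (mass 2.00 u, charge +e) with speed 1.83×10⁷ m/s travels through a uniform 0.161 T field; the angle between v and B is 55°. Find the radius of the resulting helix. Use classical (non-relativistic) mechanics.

r ≈ 1.93 m

v⊥ = v sinθ = 1.83×10⁷·sin55° ≈ 1.499×10⁷ m/s.
r = m v⊥/(|q|B) = (3.322×10⁻²⁷)(1.499×10⁷)/((1.602×10⁻¹⁹)(0.161)) ≈ 1.93 m.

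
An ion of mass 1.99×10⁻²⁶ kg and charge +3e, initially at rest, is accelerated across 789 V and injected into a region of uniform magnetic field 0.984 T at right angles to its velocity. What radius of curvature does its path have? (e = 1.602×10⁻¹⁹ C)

Acceleration: |q|V = ½mv² ⇒ v = √(2|q|V/m) = √(2·4.806×10⁻¹⁹·789/1.99×10⁻²⁶) ≈ 1.952×10⁵ m/s.
In the field: r = mv/(|q|B) = (1.99×10⁻²⁶)(1.952×10⁵)/((4.806×10⁻¹⁹)(0.984)) ≈ 8.21×10⁻³ m.

r ≈ 8.21×10⁻³ m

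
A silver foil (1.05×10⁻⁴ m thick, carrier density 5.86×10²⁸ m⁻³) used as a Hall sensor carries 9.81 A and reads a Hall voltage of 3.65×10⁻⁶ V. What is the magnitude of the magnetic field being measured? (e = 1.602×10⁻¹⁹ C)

From V_H = IB/(n e t), B = V_H n e t / I.
B = (3.65×10⁻⁶)(5.86×10²⁸)(1.602×10⁻¹⁹)(1.05×10⁻⁴)/9.81 ≈ 0.367 T.

B ≈ 0.367 T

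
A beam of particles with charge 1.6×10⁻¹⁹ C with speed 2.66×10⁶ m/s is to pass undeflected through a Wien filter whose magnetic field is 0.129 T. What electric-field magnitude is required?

E = 3.43×10⁵ V/m

For straight-line motion qE = qvB, so E = vB.
E = 2.66×10⁶ × 0.129 = 3.43×10⁵ V/m.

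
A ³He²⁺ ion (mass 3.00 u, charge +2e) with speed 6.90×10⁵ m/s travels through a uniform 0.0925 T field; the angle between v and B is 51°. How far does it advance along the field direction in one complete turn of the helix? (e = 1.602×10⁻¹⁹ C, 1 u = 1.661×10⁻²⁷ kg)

v∥ = v cosθ = 6.90×10⁵·cos51° ≈ 4.342×10⁵ m/s.
T = 2πm/(|q|B) = 2π(4.983×10⁻²⁷)/((3.204×10⁻¹⁹)(0.0925)) ≈ 1.056×10⁻⁶ s.
pitch = v∥ T = (4.342×10⁵)(1.056×10⁻⁶) ≈ 0.459 m.

p ≈ 0.459 m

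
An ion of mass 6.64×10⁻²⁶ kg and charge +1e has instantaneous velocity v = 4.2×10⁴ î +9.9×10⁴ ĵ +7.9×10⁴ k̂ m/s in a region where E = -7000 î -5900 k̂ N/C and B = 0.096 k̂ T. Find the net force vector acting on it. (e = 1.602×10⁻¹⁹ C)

v×B = (9500, -4030, 0) N/C.
E + v×B = (2500, -4030, -5900) N/C.
F = q(E + v×B) = (1.602×10⁻¹⁹ C)·(2500, -4030, -5900) = (4.01×10⁻¹⁶, -6.46×10⁻¹⁶, -9.45×10⁻¹⁶) N.

F ≈ (4.01×10⁻¹⁶, -6.46×10⁻¹⁶, -9.45×10⁻¹⁶) N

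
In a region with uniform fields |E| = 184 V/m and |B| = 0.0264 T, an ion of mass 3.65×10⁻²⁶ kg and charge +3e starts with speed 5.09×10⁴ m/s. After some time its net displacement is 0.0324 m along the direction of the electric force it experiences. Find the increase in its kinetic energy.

ΔKE ≈ 2.87×10⁻¹⁸ J

The magnetic force is always ⟂ v and does no work; only the electric force changes KE.
ΔKE = F_E · d = |q|E d = (4.806×10⁻¹⁹)(184)(0.0324) ≈ 2.87×10⁻¹⁸ J.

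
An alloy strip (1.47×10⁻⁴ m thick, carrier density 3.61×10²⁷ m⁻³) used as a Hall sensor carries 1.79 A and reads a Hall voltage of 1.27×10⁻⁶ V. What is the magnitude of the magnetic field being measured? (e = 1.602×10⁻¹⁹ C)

From V_H = IB/(n e t), B = V_H n e t / I.
B = (1.27×10⁻⁶)(3.61×10²⁷)(1.602×10⁻¹⁹)(1.47×10⁻⁴)/1.79 ≈ 0.0603 T.

B ≈ 0.0603 T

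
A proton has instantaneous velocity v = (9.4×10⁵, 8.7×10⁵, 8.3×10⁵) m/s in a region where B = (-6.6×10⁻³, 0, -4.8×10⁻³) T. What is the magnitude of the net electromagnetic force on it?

v×B = (-4180, -966, 5740) N/C.
F = q v×B = (1.602×10⁻¹⁹ C)·(-4180, -966, 5740) = (-6.69×10⁻¹⁶, -1.55×10⁻¹⁶, 9.20×10⁻¹⁶) N.
|F| = 1.15×10⁻¹⁵ N.

|F| ≈ 1.15×10⁻¹⁵ N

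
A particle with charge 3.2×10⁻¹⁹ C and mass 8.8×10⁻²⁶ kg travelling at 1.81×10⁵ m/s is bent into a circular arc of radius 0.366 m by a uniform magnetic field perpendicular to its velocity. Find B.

From |q|vB = mv²/r, B = mv/(|q|r).
B = (8.8×10⁻²⁶)(1.81×10⁵)/((3.2×10⁻¹⁹)(0.366)) ≈ 0.136 T.

B ≈ 0.136 T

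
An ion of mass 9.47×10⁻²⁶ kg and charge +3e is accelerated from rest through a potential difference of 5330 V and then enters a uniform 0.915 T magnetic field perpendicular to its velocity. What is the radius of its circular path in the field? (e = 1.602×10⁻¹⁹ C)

Acceleration: |q|V = ½mv² ⇒ v = √(2|q|V/m) = √(2·4.806×10⁻¹⁹·5330/9.47×10⁻²⁶) ≈ 2.326×10⁵ m/s.
In the field: r = mv/(|q|B) = (9.47×10⁻²⁶)(2.326×10⁵)/((4.806×10⁻¹⁹)(0.915)) ≈ 0.0501 m.

r ≈ 0.0501 m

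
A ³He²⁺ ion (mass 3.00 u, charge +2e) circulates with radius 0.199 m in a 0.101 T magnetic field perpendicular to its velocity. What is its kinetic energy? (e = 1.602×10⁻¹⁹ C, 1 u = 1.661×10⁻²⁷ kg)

KE ≈ 4.16×10⁻¹⁵ J

v = |q|Br/m, then KE = ½mv² = (qBr)²/(2m).
v = (3.204×10⁻¹⁹)(0.101)(0.199)/4.983×10⁻²⁷ ≈ 1.292×10⁶ m/s.
KE = ½(4.983×10⁻²⁷)(1.292×10⁶)² ≈ 4.16×10⁻¹⁵ J.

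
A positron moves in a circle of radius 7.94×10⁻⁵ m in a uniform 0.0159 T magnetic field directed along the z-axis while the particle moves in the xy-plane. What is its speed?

From |q|vB = mv²/r, v = |q|Br/m.
v = (1.602×10⁻¹⁹)(0.0159)(7.94×10⁻⁵)/9.109×10⁻³¹ ≈ 2.22×10⁵ m/s.

v ≈ 2.22×10⁵ m/s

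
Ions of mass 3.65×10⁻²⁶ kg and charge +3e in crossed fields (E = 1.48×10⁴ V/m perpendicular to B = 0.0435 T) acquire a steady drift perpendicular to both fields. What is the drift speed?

v_d ≈ 3.40×10⁵ m/s

In crossed fields the guiding centre drifts at v_d = |E×B|/B² = E/B, independent of charge and mass.
v_d = 1.48×10⁴/0.0435 = 3.40×10⁵ m/s.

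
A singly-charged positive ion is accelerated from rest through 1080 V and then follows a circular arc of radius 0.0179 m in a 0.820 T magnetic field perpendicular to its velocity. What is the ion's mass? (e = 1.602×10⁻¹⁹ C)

m ≈ 1.60×10⁻²⁶ kg

Combine |q|V = ½mv² and r = mv/(|q|B): eliminate v to get m = qB²r²/(2V).
m = (1.602×10⁻¹⁹)(0.820)²(0.0179)²/(2·1080) ≈ 1.60×10⁻²⁶ kg.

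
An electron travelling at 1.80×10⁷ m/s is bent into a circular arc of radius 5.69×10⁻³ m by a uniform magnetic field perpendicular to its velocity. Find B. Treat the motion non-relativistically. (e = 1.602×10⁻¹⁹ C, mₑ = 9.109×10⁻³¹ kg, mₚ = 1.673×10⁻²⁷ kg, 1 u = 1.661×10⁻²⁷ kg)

From |q|vB = mv²/r, B = mv/(|q|r).
B = (9.109×10⁻³¹)(1.80×10⁷)/((1.602×10⁻¹⁹)(5.69×10⁻³)) ≈ 0.0180 T.

B ≈ 0.0180 T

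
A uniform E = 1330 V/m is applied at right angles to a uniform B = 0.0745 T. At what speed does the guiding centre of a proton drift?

The E×B drift speed is v_d = E/B.
v_d = 1330/0.0745 = 1.79×10⁴ m/s.

v_d ≈ 1.79×10⁴ m/s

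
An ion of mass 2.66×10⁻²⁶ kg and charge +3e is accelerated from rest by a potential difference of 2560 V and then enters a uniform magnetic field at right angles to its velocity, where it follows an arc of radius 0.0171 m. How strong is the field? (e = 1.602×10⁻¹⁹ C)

v = √(2|q|V/m) = √(2·4.806×10⁻¹⁹·2560/2.66×10⁻²⁶) ≈ 3.041×10⁵ m/s.
B = mv/(|q|r) = (2.66×10⁻²⁶)(3.041×10⁵)/((4.806×10⁻¹⁹)(0.0171)) ≈ 0.984 T.

B ≈ 0.984 T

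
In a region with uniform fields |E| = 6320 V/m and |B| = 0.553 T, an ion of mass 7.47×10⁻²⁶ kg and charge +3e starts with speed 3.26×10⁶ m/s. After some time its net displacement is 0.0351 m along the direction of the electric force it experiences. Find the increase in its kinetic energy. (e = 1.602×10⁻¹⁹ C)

ΔKE ≈ 1.07×10⁻¹⁶ J

The magnetic force is always ⟂ v and does no work; only the electric force changes KE.
ΔKE = F_E · d = |q|E d = (4.806×10⁻¹⁹)(6320)(0.0351) ≈ 1.07×10⁻¹⁶ J.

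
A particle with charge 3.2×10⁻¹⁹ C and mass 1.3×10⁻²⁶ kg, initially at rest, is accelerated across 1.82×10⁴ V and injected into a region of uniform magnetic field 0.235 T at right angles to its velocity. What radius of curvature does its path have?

r ≈ 0.164 m

Acceleration: |q|V = ½mv² ⇒ v = √(2|q|V/m) = √(2·3.2×10⁻¹⁹·1.82×10⁴/1.3×10⁻²⁶) ≈ 9.466×10⁵ m/s.
In the field: r = mv/(|q|B) = (1.3×10⁻²⁶)(9.466×10⁵)/((3.2×10⁻¹⁹)(0.235)) ≈ 0.164 m.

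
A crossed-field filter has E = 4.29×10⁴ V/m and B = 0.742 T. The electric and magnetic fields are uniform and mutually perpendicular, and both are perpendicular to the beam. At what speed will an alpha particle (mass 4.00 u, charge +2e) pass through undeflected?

Zero net Lorentz force requires |qE| = |q v×B|, i.e. E = vB.
v = E/B = 4.29×10⁴/0.742 = 5.78×10⁴ m/s.

v = 5.78×10⁴ m/s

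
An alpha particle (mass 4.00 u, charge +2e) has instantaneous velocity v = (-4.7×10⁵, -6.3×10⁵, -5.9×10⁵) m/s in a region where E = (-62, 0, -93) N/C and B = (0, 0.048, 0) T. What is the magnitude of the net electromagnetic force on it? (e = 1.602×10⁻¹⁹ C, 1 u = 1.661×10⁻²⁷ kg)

|F| ≈ 1.16×10⁻¹⁴ N

v×B = (2.83×10⁴, 0, -2.26×10⁴) N/C.
E + v×B = (2.83×10⁴, 0, -2.27×10⁴) N/C.
F = q(E + v×B) = (3.204×10⁻¹⁹ C)·(2.83×10⁴, 0, -2.27×10⁴) = (9.05×10⁻¹⁵, 0, -7.26×10⁻¹⁵) N.
|F| = 1.16×10⁻¹⁴ N.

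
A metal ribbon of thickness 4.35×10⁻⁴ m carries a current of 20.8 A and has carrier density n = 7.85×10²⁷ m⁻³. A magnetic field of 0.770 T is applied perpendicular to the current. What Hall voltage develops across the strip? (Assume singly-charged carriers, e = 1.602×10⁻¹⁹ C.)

V_H = IB/(n e t).
V_H = (20.8)(0.770)/((7.85×10²⁷)(1.602×10⁻¹⁹)(4.35×10⁻⁴)) ≈ 2.93×10⁻⁵ V.

V_H ≈ 2.93×10⁻⁵ V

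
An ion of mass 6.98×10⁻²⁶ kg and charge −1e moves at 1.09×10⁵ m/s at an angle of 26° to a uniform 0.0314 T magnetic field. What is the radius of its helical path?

r ≈ 0.663 m

v⊥ = v sinθ = 1.09×10⁵·sin26° ≈ 4.778×10⁴ m/s.
r = m v⊥/(|q|B) = (6.98×10⁻²⁶)(4.778×10⁴)/((1.602×10⁻¹⁹)(0.0314)) ≈ 0.663 m.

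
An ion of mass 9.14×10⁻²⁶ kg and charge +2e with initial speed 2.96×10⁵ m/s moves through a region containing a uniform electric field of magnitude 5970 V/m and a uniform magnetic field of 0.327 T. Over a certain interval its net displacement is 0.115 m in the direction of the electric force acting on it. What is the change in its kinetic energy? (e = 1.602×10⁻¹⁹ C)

ΔKE ≈ 2.20×10⁻¹⁶ J

The magnetic force is always ⟂ v and does no work; only the electric force changes KE.
ΔKE = F_E · d = |q|E d = (3.204×10⁻¹⁹)(5970)(0.115) ≈ 2.20×10⁻¹⁶ J.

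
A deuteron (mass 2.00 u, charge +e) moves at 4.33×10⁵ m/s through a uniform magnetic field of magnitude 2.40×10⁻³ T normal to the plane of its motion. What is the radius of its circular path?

The magnetic force provides the centripetal force: |q|vB = mv²/r.
r = mv/(|q|B) = (3.322×10⁻²⁷)(4.33×10⁵)/((1.602×10⁻¹⁹)(2.40×10⁻³)) ≈ 3.74 m.

r ≈ 3.74 m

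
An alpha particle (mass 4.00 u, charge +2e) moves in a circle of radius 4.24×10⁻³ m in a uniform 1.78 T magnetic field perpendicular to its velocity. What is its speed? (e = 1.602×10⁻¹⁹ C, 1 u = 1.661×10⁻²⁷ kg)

v ≈ 3.64×10⁵ m/s

From |q|vB = mv²/r, v = |q|Br/m.
v = (3.204×10⁻¹⁹)(1.78)(4.24×10⁻³)/6.644×10⁻²⁷ ≈ 3.64×10⁵ m/s.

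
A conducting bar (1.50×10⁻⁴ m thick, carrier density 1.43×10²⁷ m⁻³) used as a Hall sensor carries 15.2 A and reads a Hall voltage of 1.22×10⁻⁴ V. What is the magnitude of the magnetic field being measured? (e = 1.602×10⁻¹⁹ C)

From V_H = IB/(n e t), B = V_H n e t / I.
B = (1.22×10⁻⁴)(1.43×10²⁷)(1.602×10⁻¹⁹)(1.50×10⁻⁴)/15.2 ≈ 0.276 T.

B ≈ 0.276 T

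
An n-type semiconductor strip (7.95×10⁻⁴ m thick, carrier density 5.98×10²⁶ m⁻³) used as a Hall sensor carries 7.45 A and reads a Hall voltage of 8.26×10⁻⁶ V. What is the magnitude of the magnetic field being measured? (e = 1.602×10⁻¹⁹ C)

From V_H = IB/(n e t), B = V_H n e t / I.
B = (8.26×10⁻⁶)(5.98×10²⁶)(1.602×10⁻¹⁹)(7.95×10⁻⁴)/7.45 ≈ 0.0844 T.

B ≈ 0.0844 T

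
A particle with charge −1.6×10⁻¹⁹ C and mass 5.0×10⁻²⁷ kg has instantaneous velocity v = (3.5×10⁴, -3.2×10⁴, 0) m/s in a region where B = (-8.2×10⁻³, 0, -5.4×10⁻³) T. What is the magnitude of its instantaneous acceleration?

|a| ≈ 1.17×10¹⁰ m/s²

v×B = (173, 189, -262) N/C.
F = q v×B = (−1.6×10⁻¹⁹ C)·(173, 189, -262) = (-2.76×10⁻¹⁷, -3.02×10⁻¹⁷, 4.20×10⁻¹⁷) N.
|a| = |F|/m = 5.866×10⁻¹⁷/5.0×10⁻²⁷ ≈ 1.17×10¹⁰ m/s².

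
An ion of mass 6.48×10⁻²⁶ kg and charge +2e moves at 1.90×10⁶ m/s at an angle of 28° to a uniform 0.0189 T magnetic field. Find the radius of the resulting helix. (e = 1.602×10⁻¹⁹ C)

r ≈ 9.55 m

v⊥ = v sinθ = 1.90×10⁶·sin28° ≈ 8.920×10⁵ m/s.
r = m v⊥/(|q|B) = (6.48×10⁻²⁶)(8.920×10⁵)/((3.204×10⁻¹⁹)(0.0189)) ≈ 9.55 m.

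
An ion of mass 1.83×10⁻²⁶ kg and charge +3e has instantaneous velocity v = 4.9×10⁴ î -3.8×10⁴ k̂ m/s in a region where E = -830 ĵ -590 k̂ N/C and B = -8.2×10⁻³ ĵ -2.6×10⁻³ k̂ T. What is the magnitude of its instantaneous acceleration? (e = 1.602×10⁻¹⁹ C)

v×B = (-312, 127, -402) N/C.
E + v×B = (-312, -703, -992) N/C.
F = q(E + v×B) = (4.806×10⁻¹⁹ C)·(-312, -703, -992) = (-1.50×10⁻¹⁶, -3.38×10⁻¹⁶, -4.77×10⁻¹⁶) N.
|a| = |F|/m = 6.030×10⁻¹⁶/1.83×10⁻²⁶ ≈ 3.30×10¹⁰ m/s².

|a| ≈ 3.30×10¹⁰ m/s²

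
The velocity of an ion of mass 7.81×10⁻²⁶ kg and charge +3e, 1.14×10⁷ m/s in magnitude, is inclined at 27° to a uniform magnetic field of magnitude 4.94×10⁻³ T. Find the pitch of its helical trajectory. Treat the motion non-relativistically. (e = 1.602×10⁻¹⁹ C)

p ≈ 2100 m

v∥ = v cosθ = 1.14×10⁷·cos27° ≈ 1.016×10⁷ m/s.
T = 2πm/(|q|B) = 2π(7.81×10⁻²⁶)/((4.806×10⁻¹⁹)(4.94×10⁻³)) ≈ 2.067×10⁻⁴ s.
pitch = v∥ T = (1.016×10⁷)(2.067×10⁻⁴) ≈ 2100 m.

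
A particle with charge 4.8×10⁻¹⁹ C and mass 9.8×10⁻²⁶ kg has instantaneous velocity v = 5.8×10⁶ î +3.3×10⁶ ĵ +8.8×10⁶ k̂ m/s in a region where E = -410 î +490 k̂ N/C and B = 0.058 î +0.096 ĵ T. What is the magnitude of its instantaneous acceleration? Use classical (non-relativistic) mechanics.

|a| ≈ 5.16×10¹² m/s²

v×B = (-8.45×10⁵, 5.10×10⁵, 3.65×10⁵) N/C.
E + v×B = (-8.45×10⁵, 5.10×10⁵, 3.66×10⁵) N/C.
F = q(E + v×B) = (4.8×10⁻¹⁹ C)·(-8.45×10⁵, 5.10×10⁵, 3.66×10⁵) = (-4.06×10⁻¹³, 2.45×10⁻¹³, 1.76×10⁻¹³) N.
|a| = |F|/m = 5.054×10⁻¹³/9.8×10⁻²⁶ ≈ 5.16×10¹² m/s².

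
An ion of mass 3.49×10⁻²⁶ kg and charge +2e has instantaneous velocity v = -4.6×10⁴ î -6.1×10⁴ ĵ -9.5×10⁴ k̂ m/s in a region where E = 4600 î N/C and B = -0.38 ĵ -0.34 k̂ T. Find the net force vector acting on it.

v×B = (-1.54×10⁴, -1.56×10⁴, 1.75×10⁴) N/C.
E + v×B = (-1.08×10⁴, -1.56×10⁴, 1.75×10⁴) N/C.
F = q(E + v×B) = (3.204×10⁻¹⁹ C)·(-1.08×10⁴, -1.56×10⁴, 1.75×10⁴) = (-3.45×10⁻¹⁵, -5.01×10⁻¹⁵, 5.60×10⁻¹⁵) N.

F ≈ (-3.45×10⁻¹⁵, -5.01×10⁻¹⁵, 5.60×10⁻¹⁵) N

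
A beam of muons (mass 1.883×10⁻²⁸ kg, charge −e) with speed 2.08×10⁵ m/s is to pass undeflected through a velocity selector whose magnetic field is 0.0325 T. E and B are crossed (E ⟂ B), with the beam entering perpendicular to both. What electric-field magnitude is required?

E = 6760 V/m

For straight-line motion qE = qvB, so E = vB.
E = 2.08×10⁵ × 0.0325 = 6760 V/m.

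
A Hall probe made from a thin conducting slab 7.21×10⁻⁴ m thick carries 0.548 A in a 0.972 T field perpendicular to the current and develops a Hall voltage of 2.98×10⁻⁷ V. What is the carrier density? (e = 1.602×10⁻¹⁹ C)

From V_H = IB/(n e t), n = IB/(V_H e t).
n = (0.548)(0.972)/((2.98×10⁻⁷)(1.602×10⁻¹⁹)(7.21×10⁻⁴)) ≈ 1.55×10²⁸ m⁻³.

n ≈ 1.55×10²⁸ m⁻³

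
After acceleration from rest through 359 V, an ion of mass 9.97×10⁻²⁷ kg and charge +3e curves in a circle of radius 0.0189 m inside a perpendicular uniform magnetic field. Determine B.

v = √(2|q|V/m) = √(2·4.806×10⁻¹⁹·359/9.97×10⁻²⁷) ≈ 1.860×10⁵ m/s.
B = mv/(|q|r) = (9.97×10⁻²⁷)(1.860×10⁵)/((4.806×10⁻¹⁹)(0.0189)) ≈ 0.204 T.

B ≈ 0.204 T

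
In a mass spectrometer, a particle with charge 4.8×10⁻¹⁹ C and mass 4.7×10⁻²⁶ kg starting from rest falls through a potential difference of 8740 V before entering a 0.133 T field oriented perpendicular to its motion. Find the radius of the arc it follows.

r ≈ 0.311 m

Acceleration: |q|V = ½mv² ⇒ v = √(2|q|V/m) = √(2·4.8×10⁻¹⁹·8740/4.7×10⁻²⁶) ≈ 4.225×10⁵ m/s.
In the field: r = mv/(|q|B) = (4.7×10⁻²⁶)(4.225×10⁵)/((4.8×10⁻¹⁹)(0.133)) ≈ 0.311 m.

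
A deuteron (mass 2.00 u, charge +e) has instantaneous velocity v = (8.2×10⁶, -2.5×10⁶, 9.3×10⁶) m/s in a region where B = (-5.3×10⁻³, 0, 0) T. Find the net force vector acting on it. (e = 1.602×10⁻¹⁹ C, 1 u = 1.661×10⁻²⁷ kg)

v×B = (0, -4.93×10⁴, -1.32×10⁴) N/C.
F = q v×B = (1.602×10⁻¹⁹ C)·(0, -4.93×10⁴, -1.32×10⁴) = (0, -7.90×10⁻¹⁵, -2.12×10⁻¹⁵) N.

F ≈ (0, -7.90×10⁻¹⁵, -2.12×10⁻¹⁵) N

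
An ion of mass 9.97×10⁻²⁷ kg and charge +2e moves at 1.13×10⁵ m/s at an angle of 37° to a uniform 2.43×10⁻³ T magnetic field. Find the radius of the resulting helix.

v⊥ = v sinθ = 1.13×10⁵·sin37° ≈ 6.801×10⁴ m/s.
r = m v⊥/(|q|B) = (9.97×10⁻²⁷)(6.801×10⁴)/((3.204×10⁻¹⁹)(2.43×10⁻³)) ≈ 0.871 m.

r ≈ 0.871 m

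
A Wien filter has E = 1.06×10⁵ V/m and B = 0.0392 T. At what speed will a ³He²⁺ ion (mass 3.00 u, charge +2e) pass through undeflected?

v = 2.70×10⁶ m/s

Zero net Lorentz force requires |qE| = |q v×B|, i.e. E = vB.
v = E/B = 1.06×10⁵/0.0392 = 2.70×10⁶ m/s.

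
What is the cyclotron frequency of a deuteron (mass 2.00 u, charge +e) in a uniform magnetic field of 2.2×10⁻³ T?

f = |q|B/(2πm).
f = (1.602×10⁻¹⁹)(2.2×10⁻³)/(2π·3.322×10⁻²⁷) ≈ 1.7×10⁴ Hz.

f ≈ 1.7×10⁴ Hz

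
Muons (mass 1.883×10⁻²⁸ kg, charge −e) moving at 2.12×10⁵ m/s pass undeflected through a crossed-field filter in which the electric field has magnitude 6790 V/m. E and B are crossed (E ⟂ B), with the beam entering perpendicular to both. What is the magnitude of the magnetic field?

Balance of forces in the selector: qE = qvB ⇒ B = E/v.
B = 6790/2.12×10⁵ = 0.0320 T.

B = 0.0320 T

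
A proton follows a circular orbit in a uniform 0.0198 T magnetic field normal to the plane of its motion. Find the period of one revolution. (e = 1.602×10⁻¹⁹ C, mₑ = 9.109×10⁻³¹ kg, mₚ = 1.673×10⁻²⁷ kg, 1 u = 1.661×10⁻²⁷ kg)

The cyclotron period depends only on m, q, B: T = 2πm/(|q|B).
T = 2π(1.673×10⁻²⁷)/((1.602×10⁻¹⁹)(0.0198)) ≈ 3.31×10⁻⁶ s.

T ≈ 3.31×10⁻⁶ s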